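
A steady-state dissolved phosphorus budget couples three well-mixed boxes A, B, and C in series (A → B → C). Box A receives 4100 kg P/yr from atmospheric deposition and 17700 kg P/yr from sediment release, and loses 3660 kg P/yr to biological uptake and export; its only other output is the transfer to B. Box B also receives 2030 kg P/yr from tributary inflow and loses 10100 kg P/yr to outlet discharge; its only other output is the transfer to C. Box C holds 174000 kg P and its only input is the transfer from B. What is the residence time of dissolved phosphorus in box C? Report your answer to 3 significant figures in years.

Box A: F(A→B) = (4100 + 17700) − 3660 = 18140 kg P/yr.
Box B: F(B→C) = (18140 + 2030) − 10100 = 10070 kg P/yr.
Box C throughput = its input = 10070 kg P/yr; τ = 174000 / 10070 = 17.28 yr.

17.3 yr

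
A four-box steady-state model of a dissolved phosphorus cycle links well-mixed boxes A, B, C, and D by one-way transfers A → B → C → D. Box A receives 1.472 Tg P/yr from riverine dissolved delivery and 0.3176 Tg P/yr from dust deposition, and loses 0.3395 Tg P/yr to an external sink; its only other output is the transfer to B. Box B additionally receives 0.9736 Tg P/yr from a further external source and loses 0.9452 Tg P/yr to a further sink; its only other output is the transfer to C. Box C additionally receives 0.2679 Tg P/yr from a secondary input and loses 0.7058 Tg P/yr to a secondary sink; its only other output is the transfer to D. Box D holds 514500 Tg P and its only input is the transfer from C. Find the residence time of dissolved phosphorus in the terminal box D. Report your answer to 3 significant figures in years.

494000 yr

Box A: F(A→B) = (1.472 + 0.3176) − 0.3395 = 1.4501 Tg P/yr.
Box B: F(B→C) = (1.4501 + 0.9736) − 0.9452 = 1.4785 Tg P/yr.
Box C: F(C→D) = (1.4785 + 0.2679) − 0.7058 = 1.0406 Tg P/yr.
Box D throughput = its input = 1.0406 Tg P/yr; τ = 514500 / 1.0406 = 494400 yr.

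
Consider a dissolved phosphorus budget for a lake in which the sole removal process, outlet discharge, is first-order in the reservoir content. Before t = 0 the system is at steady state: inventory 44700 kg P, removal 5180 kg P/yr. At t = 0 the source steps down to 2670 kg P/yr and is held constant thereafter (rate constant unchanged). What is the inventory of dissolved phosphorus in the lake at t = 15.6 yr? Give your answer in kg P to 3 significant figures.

The sink rate constant is k = F₀/M₀ = 5180/44700 = 0.1159 yr⁻¹.
Solving dM/dt = F₁ − kM with M(0) = M₀ gives M(t) = F₁/k + (M₀ − F₁/k)·e^(−kt).
F₁/k = 2670/0.1159 = 23040 kg P; kt = 0.1159 × 15.6 = 1.808, e^(−kt) = 0.1640.
M(15.6) = 23040 + (44700 − 23040) × 0.1640 = 23040 + 3553 = 26593 kg P.

26600 kg P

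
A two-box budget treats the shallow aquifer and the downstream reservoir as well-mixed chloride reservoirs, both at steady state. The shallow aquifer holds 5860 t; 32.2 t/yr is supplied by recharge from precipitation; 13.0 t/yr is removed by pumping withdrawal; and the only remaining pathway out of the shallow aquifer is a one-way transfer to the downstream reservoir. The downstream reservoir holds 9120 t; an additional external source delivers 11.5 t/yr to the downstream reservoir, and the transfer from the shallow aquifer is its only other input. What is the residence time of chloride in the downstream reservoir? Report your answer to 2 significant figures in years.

300 yr

Balance the shallow aquifer: ΣF_in = 32.200 t/yr.
Transfer to the downstream reservoir = ΣF_in − (13.0) = 19.200 t/yr.
Total input to the downstream reservoir = 19.200 + 11.5 = 30.700 t/yr; at steady state this equals its total output.
τ = M / F = 9120 / 30.700 = 297.1 yr.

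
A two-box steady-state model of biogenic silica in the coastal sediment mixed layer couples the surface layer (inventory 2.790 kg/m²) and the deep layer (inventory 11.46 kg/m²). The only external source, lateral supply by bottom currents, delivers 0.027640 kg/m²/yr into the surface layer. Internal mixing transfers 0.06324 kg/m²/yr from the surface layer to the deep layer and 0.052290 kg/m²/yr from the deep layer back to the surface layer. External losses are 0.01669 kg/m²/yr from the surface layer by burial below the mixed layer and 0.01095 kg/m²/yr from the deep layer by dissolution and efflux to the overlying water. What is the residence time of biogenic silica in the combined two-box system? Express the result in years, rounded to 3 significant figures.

516 yr

Treat the two boxes together as one reservoir: the mixing fluxes between them are internal recycling, so τ = ΣM / Σ(external losses).
M_total = 2.790 + 11.46 = 14.250 kg/m².
ΣF_external_out = 0.01669 + 0.01095 = 0.027640 kg/m²/yr.
τ = M_total / ΣF_ext = 14.250 / 0.027640 = 515.6 yr.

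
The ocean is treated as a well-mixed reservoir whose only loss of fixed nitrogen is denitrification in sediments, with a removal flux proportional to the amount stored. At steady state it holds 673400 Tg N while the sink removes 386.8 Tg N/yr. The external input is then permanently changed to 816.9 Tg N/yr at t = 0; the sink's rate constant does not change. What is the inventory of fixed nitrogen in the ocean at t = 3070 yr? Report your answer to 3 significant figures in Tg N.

Residence time τ = M₀/F₀ = 1741 yr. The eventual steady state is M_∞ = M₀·(F₁/F₀) = 673400 × 816.9/386.8 = 1.4222×10^6 Tg N.
The anomaly ΔM(t) = M(t) − M_∞ decays as ΔM₀·e^(−t/τ) with ΔM₀ = 673400 − 1.4222×10^6 = −748800 Tg N.
At t = 3070 yr, e^(−t/τ) = e^(−1.763) = 0.1715, so ΔM = −128400 Tg N and M = 1.4222×10^6 − 128400 = 1.2938×10^6 Tg N.

1.29×10^6 Tg N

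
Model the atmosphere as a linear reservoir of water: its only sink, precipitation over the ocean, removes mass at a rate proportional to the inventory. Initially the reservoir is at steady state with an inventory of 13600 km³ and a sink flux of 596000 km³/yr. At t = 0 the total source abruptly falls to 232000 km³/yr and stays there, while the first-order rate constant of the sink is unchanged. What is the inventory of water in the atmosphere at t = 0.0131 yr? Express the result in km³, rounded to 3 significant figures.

9970 km³

τ = M₀/F₀ = 13600/596000 = 0.02282 yr; rate constant k = 1/τ.
New steady state M_∞ = F₁/k = F₁·τ = 232000 × 0.02282 = 5294.0 km³.
M(t) = M_∞ + (M₀ − M_∞)·e^(−t/τ); t/τ = 0.0131/0.02282 = 0.5741, so e^(−t/τ) = 0.5632.
M(t) = 5294.0 + 8306 × 0.5632 = 9972.1 km³.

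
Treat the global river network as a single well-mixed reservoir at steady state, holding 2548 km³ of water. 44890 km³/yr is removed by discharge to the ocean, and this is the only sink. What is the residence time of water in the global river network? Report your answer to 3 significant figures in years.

0.0568 yr

τ = M / F = 2548 / 44890 = 0.05676 yr.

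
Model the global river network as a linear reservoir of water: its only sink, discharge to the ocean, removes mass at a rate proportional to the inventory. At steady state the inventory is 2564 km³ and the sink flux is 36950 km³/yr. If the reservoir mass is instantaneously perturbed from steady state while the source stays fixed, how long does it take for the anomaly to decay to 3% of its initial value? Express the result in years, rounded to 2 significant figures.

For a linear reservoir the anomaly decays as exp(−t/τ) with τ = M/F = 2564/36950 = 0.06939 yr.
exp(−t/τ) = 0.03 ⇒ t = −τ ln(0.03) = 0.06939 × 3.507 = 0.2433 yr.

0.24 yr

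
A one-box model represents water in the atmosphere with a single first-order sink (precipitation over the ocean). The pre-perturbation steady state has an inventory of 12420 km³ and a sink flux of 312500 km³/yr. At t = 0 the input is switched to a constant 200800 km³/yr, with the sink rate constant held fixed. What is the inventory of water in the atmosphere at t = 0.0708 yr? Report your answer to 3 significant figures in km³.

8730 km³

Residence time τ = M₀/F₀ = 0.03974 yr. The eventual steady state is M_∞ = M₀·(F₁/F₀) = 12420 × 200800/312500 = 7980.6 km³.
The anomaly ΔM(t) = M(t) − M_∞ decays as ΔM₀·e^(−t/τ) with ΔM₀ = 12420 − 7980.6 = 4439 km³.
At t = 0.0708 yr, e^(−t/τ) = e^(−1.781) = 0.1684, so ΔM = 747.6 km³ and M = 7980.6 + 747.6 = 8728.2 km³.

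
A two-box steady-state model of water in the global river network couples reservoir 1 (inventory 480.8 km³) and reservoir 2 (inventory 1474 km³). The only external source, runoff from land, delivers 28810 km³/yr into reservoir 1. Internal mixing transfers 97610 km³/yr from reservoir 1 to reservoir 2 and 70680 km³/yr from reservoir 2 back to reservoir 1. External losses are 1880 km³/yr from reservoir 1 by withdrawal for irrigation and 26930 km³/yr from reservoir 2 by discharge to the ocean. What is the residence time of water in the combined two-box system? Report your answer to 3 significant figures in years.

Treat the two boxes together as one reservoir: the mixing fluxes between them are internal recycling, so τ = ΣM / Σ(external losses).
M_total = 480.8 + 1474 = 1954.8 km³.
ΣF_external_out = 1880 + 26930 = 28810 km³/yr.
τ = M_total / ΣF_ext = 1954.8 / 28810 = 0.06785 yr.

0.0679 yr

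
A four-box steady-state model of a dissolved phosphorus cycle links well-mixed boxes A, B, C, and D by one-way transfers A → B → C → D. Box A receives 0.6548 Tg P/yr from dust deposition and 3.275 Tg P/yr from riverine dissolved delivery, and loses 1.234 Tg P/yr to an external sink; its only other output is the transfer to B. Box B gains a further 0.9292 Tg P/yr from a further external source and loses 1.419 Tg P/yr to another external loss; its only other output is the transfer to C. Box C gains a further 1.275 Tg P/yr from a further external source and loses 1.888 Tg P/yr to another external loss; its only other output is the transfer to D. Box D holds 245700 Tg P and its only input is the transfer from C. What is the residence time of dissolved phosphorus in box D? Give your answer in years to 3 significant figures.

154000 yr

Box A: F(A→B) = (0.6548 + 3.275) − 1.234 = 2.6958 Tg P/yr.
Box B: F(B→C) = (2.6958 + 0.9292) − 1.419 = 2.2060 Tg P/yr.
Box C: F(C→D) = (2.2060 + 1.275) − 1.888 = 1.5930 Tg P/yr.
Box D throughput = its input = 1.5930 Tg P/yr; τ = 245700 / 1.5930 = 154200 yr.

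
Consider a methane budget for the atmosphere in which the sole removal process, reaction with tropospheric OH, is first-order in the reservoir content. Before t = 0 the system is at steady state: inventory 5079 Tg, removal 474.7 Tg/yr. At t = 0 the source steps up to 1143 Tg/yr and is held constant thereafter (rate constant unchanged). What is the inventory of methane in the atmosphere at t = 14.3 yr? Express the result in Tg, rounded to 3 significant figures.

10400 Tg

τ = M₀/F₀ = 5079/474.7 = 10.70 yr; rate constant k = 1/τ.
New steady state M_∞ = F₁/k = F₁·τ = 1143 × 10.70 = 12229 Tg.
M(t) = M_∞ + (M₀ − M_∞)·e^(−t/τ); t/τ = 14.3/10.70 = 1.337, so e^(−t/τ) = 0.2628.
M(t) = 12229 − 7150 × 0.2628 = 10351 Tg.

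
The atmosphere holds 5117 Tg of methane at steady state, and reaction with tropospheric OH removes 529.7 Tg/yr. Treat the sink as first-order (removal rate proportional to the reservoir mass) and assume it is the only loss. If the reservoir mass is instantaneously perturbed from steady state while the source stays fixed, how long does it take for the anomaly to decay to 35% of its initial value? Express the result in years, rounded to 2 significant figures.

For a linear reservoir the anomaly decays as exp(−t/τ) with τ = M/F = 5117/529.7 = 9.660 yr.
exp(−t/τ) = 0.35 ⇒ t = −τ ln(0.35) = 9.660 × 1.050 = 10.14 yr.

10 yr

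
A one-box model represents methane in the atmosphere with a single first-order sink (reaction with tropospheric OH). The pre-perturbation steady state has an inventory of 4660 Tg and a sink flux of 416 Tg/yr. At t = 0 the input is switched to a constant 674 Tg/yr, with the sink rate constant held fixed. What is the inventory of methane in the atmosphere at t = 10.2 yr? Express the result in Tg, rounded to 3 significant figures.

The sink rate constant is k = F₀/M₀ = 416/4660 = 0.08927 yr⁻¹.
Solving dM/dt = F₁ − kM with M(0) = M₀ gives M(t) = F₁/k + (M₀ − F₁/k)·e^(−kt).
F₁/k = 674/0.08927 = 7550.1 Tg; kt = 0.08927 × 10.2 = 0.9106, e^(−kt) = 0.4023.
M(10.2) = 7550.1 + (4660 − 7550.1) × 0.4023 = 7550.1 − 1163 = 6387.4 Tg.

6390 Tg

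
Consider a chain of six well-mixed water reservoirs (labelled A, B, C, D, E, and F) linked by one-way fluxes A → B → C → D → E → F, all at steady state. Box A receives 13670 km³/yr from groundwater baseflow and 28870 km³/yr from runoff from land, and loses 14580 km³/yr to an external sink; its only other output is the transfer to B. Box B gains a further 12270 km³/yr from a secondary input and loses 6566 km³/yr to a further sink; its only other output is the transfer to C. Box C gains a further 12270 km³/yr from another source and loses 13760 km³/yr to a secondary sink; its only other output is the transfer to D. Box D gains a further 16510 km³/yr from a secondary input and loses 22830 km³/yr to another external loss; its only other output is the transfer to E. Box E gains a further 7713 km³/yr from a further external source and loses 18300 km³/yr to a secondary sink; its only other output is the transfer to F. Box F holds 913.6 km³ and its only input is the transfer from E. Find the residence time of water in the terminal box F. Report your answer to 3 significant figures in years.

0.0598 yr

Box A: F(A→B) = (13670 + 28870) − 14580 = 27960 km³/yr.
Box B: F(B→C) = (27960 + 12270) − 6566 = 33664 km³/yr.
Box C: F(C→D) = (33664 + 12270) − 13760 = 32174 km³/yr.
Box D: F(D→E) = (32174 + 16510) − 22830 = 25854 km³/yr.
Box E: F(E→F) = (25854 + 7713) − 18300 = 15267 km³/yr.
Box F throughput = its input = 15267 km³/yr; τ = 913.6 / 15267 = 0.05984 yr.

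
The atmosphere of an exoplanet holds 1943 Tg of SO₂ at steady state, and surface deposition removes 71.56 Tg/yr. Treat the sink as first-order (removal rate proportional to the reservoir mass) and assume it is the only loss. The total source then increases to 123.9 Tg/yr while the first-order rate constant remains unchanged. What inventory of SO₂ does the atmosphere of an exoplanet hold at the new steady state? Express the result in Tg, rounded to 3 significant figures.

3360 Tg

Rate constant k = F/M = 71.56 / 1943 = 0.03683 yr⁻¹.
At the new steady state, source = k·M_new ⇒ M_new = 123.9 / 0.03683 = 3364 Tg.
(Equivalently M_new = M × F_new/F_old = 1943 × 123.9/71.56.)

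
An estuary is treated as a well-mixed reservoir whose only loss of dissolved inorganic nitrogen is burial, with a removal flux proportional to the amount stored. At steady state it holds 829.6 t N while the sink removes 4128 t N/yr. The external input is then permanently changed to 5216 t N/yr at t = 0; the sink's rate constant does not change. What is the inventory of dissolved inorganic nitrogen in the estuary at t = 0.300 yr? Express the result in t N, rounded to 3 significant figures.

Residence time τ = M₀/F₀ = 0.2010 yr. The eventual steady state is M_∞ = M₀·(F₁/F₀) = 829.6 × 5216/4128 = 1048.3 t N.
The anomaly ΔM(t) = M(t) − M_∞ decays as ΔM₀·e^(−t/τ) with ΔM₀ = 829.6 − 1048.3 = −218.7 t N.
At t = 0.300 yr, e^(−t/τ) = e^(−1.493) = 0.2247, so ΔM = −49.14 t N and M = 1048.3 − 49.14 = 999.11 t N.

999 t N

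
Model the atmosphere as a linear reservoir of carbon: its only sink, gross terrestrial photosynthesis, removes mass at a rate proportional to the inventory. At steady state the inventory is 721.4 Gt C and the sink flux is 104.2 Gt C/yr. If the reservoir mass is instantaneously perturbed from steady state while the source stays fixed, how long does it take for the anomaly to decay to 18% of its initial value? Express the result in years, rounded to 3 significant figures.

For a linear reservoir the anomaly decays as exp(−t/τ) with τ = M/F = 721.4/104.2 = 6.923 yr.
exp(−t/τ) = 0.18 ⇒ t = −τ ln(0.18) = 6.923 × 1.715 = 11.87 yr.

11.9 yr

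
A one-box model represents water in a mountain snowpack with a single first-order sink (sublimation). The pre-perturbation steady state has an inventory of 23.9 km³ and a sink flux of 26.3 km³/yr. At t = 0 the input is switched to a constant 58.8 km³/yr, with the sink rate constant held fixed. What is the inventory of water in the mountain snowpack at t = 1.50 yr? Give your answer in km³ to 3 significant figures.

Residence time τ = M₀/F₀ = 0.9087 yr. The eventual steady state is M_∞ = M₀·(F₁/F₀) = 23.9 × 58.8/26.3 = 53.434 km³.
The anomaly ΔM(t) = M(t) − M_∞ decays as ΔM₀·e^(−t/τ) with ΔM₀ = 23.9 − 53.434 = −29.53 km³.
At t = 1.50 yr, e^(−t/τ) = e^(−1.651) = 0.1919, so ΔM = −5.668 km³ and M = 53.434 − 5.668 = 47.766 km³.

47.8 km³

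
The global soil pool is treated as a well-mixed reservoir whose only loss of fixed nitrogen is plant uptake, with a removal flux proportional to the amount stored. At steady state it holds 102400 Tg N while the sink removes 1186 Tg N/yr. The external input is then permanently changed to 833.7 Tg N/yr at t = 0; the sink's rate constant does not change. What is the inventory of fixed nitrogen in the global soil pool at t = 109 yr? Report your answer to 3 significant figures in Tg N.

Residence time τ = M₀/F₀ = 86.34 yr. The eventual steady state is M_∞ = M₀·(F₁/F₀) = 102400 × 833.7/1186 = 71982 Tg N.
The anomaly ΔM(t) = M(t) − M_∞ decays as ΔM₀·e^(−t/τ) with ΔM₀ = 102400 − 71982 = 30420 Tg N.
At t = 109 yr, e^(−t/τ) = e^(−1.262) = 0.2830, so ΔM = 8607 Tg N and M = 71982 + 8607 = 80589 Tg N.

80600 Tg N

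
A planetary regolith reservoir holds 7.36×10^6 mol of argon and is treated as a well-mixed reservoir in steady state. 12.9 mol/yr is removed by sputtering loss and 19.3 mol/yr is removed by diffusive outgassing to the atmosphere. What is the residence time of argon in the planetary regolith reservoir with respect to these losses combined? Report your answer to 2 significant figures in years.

Total removal = 12.90 + 19.30 = 32.200 mol/yr.
τ = M / ΣF_out = 7.36×10^6 / 32.200 = 228600 yr.

230000 yr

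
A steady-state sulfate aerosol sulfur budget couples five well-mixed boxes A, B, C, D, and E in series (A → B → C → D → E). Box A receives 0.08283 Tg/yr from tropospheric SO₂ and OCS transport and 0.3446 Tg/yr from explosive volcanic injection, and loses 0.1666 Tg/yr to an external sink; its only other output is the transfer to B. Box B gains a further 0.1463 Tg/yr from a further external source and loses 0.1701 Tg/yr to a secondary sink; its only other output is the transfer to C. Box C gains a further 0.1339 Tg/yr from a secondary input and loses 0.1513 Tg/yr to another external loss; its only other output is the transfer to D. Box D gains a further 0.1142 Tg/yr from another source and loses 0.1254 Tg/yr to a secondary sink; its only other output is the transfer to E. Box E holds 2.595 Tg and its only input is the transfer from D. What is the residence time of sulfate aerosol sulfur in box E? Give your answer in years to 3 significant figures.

12.5 yr

Box A: F(A→B) = (0.08283 + 0.3446) − 0.1666 = 0.26083 Tg/yr.
Box B: F(B→C) = (0.26083 + 0.1463) − 0.1701 = 0.23703 Tg/yr.
Box C: F(C→D) = (0.23703 + 0.1339) − 0.1513 = 0.21963 Tg/yr.
Box D: F(D→E) = (0.21963 + 0.1142) − 0.1254 = 0.20843 Tg/yr.
Box E throughput = its input = 0.20843 Tg/yr; τ = 2.595 / 0.20843 = 12.45 yr.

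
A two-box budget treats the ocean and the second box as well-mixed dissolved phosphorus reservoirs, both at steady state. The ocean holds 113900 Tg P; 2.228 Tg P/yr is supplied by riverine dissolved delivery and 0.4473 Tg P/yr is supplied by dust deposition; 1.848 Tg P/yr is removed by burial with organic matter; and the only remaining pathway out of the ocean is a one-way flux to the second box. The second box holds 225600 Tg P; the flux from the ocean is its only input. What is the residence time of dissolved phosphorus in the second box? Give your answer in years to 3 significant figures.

273000 yr

Balance the ocean: ΣF_in = 2.228 + 0.4473 = 2.6753 Tg P/yr.
Flux to the second box = ΣF_in − (1.848) = 0.82730 Tg P/yr.
At steady state the output of the second box equals its input, 0.82730 Tg P/yr.
τ = M / F = 225600 / 0.82730 = 272700 yr.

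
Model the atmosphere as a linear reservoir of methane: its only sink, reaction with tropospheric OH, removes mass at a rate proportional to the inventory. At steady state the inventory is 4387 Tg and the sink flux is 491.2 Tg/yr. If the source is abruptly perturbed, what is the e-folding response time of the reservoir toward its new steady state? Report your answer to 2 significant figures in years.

For a linear reservoir the response time equals the residence time τ = M/F.
τ = 4387 / 491.2 = 8.931 yr.

8.9 yr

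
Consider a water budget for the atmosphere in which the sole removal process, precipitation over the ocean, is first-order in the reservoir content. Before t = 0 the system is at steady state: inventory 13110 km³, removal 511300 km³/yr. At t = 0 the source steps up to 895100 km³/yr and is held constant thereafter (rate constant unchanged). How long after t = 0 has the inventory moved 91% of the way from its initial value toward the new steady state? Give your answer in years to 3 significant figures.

τ = M₀/F₀ = 13110/511300 = 0.02564 yr.
The remaining gap fraction is e^(−t/τ); 91% covered ⇒ e^(−t/τ) = 0.0900.
t = −τ ln(0.0900) = 0.02564 × 2.408 = 0.06174 yr.

0.0617 yr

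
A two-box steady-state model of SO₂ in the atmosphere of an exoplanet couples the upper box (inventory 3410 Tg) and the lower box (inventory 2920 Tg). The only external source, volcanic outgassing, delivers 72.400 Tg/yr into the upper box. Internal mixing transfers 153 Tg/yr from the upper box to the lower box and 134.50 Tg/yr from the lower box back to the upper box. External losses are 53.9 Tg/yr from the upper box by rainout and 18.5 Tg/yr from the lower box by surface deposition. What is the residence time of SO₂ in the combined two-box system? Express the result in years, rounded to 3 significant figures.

87.4 yr

Treat the two boxes together as one reservoir: the mixing fluxes between them are internal recycling, so τ = ΣM / Σ(external losses).
M_total = 3410 + 2920 = 6330.0 Tg.
ΣF_external_out = 53.9 + 18.5 = 72.400 Tg/yr.
τ = M_total / ΣF_ext = 6330.0 / 72.400 = 87.43 yr.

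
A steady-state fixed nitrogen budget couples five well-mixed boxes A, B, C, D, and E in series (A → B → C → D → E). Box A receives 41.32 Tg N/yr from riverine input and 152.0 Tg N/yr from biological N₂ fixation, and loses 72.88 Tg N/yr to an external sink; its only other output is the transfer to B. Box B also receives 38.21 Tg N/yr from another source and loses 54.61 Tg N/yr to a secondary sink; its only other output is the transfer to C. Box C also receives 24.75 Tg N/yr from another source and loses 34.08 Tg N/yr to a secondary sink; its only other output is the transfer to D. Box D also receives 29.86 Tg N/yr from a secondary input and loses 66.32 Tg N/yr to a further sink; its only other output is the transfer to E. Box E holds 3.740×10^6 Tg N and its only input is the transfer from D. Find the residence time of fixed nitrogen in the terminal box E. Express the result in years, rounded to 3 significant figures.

Box A: F(A→B) = (41.32 + 152.0) − 72.88 = 120.44 Tg N/yr.
Box B: F(B→C) = (120.44 + 38.21) − 54.61 = 104.04 Tg N/yr.
Box C: F(C→D) = (104.04 + 24.75) − 34.08 = 94.710 Tg N/yr.
Box D: F(D→E) = (94.710 + 29.86) − 66.32 = 58.250 Tg N/yr.
Box E throughput = its input = 58.250 Tg N/yr; τ = 3.740×10^6 / 58.250 = 64210 yr.

64200 yr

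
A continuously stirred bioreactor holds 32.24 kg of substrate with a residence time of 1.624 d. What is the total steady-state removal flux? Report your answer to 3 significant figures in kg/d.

19.9 kg/d

F = M / τ = 32.24 / 1.624 = 19.85 kg/d.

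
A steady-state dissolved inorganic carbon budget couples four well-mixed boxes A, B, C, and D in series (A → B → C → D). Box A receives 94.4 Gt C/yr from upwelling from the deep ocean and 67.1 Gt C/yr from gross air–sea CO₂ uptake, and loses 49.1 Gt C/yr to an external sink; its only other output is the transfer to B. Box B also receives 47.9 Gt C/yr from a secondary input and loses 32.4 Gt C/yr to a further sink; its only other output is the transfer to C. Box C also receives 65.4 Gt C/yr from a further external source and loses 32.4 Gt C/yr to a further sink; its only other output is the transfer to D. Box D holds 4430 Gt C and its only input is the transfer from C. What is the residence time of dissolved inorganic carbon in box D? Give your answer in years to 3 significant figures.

27.5 yr

Box A: F(A→B) = (94.4 + 67.1) − 49.1 = 112.40 Gt C/yr.
Box B: F(B→C) = (112.40 + 47.9) − 32.4 = 127.90 Gt C/yr.
Box C: F(C→D) = (127.90 + 65.4) − 32.4 = 160.90 Gt C/yr.
Box D throughput = its input = 160.90 Gt C/yr; τ = 4430 / 160.90 = 27.53 yr.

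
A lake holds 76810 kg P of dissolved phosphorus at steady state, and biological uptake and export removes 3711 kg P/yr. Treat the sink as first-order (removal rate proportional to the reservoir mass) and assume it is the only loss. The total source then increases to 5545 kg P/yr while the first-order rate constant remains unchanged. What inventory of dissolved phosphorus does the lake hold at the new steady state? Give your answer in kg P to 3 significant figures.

Rate constant k = F/M = 3711 / 76810 = 0.04831 yr⁻¹.
At the new steady state, source = k·M_new ⇒ M_new = 5545 / 0.04831 = 114800 kg P.
(Equivalently M_new = M × F_new/F_old = 76810 × 5545/3711.)

115000 kg P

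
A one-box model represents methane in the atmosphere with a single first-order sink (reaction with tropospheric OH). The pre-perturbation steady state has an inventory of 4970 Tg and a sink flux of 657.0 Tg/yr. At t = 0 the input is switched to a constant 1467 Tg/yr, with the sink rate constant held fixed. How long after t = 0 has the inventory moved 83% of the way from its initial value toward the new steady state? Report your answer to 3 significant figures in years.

13.4 yr

τ = M₀/F₀ = 4970/657.0 = 7.565 yr.
The remaining gap fraction is e^(−t/τ); 83% covered ⇒ e^(−t/τ) = 0.170.
t = −τ ln(0.170) = 7.565 × 1.772 = 13.40 yr.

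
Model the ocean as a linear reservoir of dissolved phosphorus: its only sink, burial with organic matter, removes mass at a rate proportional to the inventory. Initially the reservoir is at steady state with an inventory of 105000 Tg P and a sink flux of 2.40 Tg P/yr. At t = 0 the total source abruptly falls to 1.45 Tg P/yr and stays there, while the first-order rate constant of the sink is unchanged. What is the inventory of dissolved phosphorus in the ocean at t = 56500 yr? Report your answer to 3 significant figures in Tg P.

74900 Tg P

Residence time τ = M₀/F₀ = 43750 yr. The eventual steady state is M_∞ = M₀·(F₁/F₀) = 105000 × 1.45/2.40 = 63438 Tg P.
The anomaly ΔM(t) = M(t) − M_∞ decays as ΔM₀·e^(−t/τ) with ΔM₀ = 105000 − 63438 = 41560 Tg P.
At t = 56500 yr, e^(−t/τ) = e^(−1.291) = 0.2749, so ΔM = 11420 Tg P and M = 63438 + 11420 = 74862 Tg P.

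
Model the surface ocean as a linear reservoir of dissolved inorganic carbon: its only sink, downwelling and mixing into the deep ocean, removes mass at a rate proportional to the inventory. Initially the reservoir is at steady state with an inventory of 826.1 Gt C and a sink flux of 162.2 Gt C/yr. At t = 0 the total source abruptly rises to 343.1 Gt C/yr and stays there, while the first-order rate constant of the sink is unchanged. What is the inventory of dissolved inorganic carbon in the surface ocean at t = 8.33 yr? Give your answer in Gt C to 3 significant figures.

1570 Gt C

Residence time τ = M₀/F₀ = 5.093 yr. The eventual steady state is M_∞ = M₀·(F₁/F₀) = 826.1 × 343.1/162.2 = 1747.4 Gt C.
The anomaly ΔM(t) = M(t) − M_∞ decays as ΔM₀·e^(−t/τ) with ΔM₀ = 826.1 − 1747.4 = −921.3 Gt C.
At t = 8.33 yr, e^(−t/τ) = e^(−1.636) = 0.1948, so ΔM = −179.5 Gt C and M = 1747.4 − 179.5 = 1567.9 Gt C.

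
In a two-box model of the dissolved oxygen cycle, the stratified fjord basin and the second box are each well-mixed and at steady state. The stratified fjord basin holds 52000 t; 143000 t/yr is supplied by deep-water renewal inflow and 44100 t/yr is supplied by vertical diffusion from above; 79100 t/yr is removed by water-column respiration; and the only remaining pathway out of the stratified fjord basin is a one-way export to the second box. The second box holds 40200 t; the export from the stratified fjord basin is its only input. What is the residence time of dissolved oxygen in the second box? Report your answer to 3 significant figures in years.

Balance the stratified fjord basin: ΣF_in = 143000 + 44100 = 187100 t/yr.
Export to the second box = ΣF_in − (79100) = 108000 t/yr.
At steady state the output of the second box equals its input, 108000 t/yr.
τ = M / F = 40200 / 108000 = 0.3722 yr.

0.372 yr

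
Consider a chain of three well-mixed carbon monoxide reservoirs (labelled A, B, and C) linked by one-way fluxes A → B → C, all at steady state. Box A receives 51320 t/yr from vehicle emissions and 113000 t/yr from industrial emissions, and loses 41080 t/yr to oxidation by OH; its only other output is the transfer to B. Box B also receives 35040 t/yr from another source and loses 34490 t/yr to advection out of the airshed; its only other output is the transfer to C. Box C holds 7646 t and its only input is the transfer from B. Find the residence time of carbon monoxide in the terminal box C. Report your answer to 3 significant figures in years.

Box A: F(A→B) = (51320 + 113000) − 41080 = 123240 t/yr.
Box B: F(B→C) = (123240 + 35040) − 34490 = 123790 t/yr.
Box C throughput = its input = 123790 t/yr; τ = 7646 / 123790 = 0.06177 yr.

0.0618 yr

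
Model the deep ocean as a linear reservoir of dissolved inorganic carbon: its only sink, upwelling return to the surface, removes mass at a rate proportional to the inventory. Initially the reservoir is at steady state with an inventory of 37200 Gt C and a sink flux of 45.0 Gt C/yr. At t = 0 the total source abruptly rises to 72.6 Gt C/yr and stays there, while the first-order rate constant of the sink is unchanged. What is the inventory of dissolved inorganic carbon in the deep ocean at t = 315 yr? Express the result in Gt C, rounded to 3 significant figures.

The sink rate constant is k = F₀/M₀ = 45.0/37200 = 0.001210 yr⁻¹.
Solving dM/dt = F₁ − kM with M(0) = M₀ gives M(t) = F₁/k + (M₀ − F₁/k)·e^(−kt).
F₁/k = 72.6/0.001210 = 60016 Gt C; kt = 0.001210 × 315 = 0.3810, e^(−kt) = 0.6831.
M(315) = 60016 + (37200 − 60016) × 0.6831 = 60016 − 15590 = 44429 Gt C.

44400 Gt C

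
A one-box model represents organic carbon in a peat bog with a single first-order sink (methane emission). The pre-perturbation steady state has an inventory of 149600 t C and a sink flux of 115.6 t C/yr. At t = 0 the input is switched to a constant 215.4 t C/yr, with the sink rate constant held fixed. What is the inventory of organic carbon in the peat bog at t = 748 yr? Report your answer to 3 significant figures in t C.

206000 t C

τ = M₀/F₀ = 149600/115.6 = 1294 yr; rate constant k = 1/τ.
New steady state M_∞ = F₁/k = F₁·τ = 215.4 × 1294 = 278750 t C.
M(t) = M_∞ + (M₀ − M_∞)·e^(−t/τ); t/τ = 748/1294 = 0.5780, so e^(−t/τ) = 0.5610.
M(t) = 278750 − 129200 × 0.5610 = 206300 t C.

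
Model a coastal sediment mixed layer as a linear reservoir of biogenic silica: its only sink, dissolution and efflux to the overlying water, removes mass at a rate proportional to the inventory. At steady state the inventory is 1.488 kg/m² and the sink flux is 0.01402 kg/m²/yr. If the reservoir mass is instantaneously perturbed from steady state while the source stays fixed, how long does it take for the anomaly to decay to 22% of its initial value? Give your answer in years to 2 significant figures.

160 yr

For a linear reservoir the anomaly decays as exp(−t/τ) with τ = M/F = 1.488/0.01402 = 106.1 yr.
exp(−t/τ) = 0.22 ⇒ t = −τ ln(0.22) = 106.1 × 1.514 = 160.7 yr.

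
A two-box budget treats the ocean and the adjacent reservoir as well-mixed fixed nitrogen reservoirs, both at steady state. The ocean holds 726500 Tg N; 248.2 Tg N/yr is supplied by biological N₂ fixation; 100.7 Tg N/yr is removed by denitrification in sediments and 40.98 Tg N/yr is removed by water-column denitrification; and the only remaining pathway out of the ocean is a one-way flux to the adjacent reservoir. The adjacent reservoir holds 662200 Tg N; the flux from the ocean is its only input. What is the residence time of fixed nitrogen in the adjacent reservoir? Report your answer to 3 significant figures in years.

Balance the ocean: ΣF_in = 248.20 Tg N/yr.
Flux to the adjacent reservoir = ΣF_in − (100.7 + 40.98) = 106.52 Tg N/yr.
At steady state the output of the adjacent reservoir equals its input, 106.52 Tg N/yr.
τ = M / F = 662200 / 106.52 = 6217 yr.

6220 yr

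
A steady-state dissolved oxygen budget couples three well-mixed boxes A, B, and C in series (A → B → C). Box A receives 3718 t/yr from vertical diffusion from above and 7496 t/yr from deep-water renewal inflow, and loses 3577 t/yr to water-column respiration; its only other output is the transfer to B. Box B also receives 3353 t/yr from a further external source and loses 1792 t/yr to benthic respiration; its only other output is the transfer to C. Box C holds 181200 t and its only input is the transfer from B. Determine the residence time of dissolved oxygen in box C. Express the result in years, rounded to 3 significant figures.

Box A: F(A→B) = (3718 + 7496) − 3577 = 7637.0 t/yr.
Box B: F(B→C) = (7637.0 + 3353) − 1792 = 9198.0 t/yr.
Box C throughput = its input = 9198.0 t/yr; τ = 181200 / 9198.0 = 19.70 yr.

19.7 yr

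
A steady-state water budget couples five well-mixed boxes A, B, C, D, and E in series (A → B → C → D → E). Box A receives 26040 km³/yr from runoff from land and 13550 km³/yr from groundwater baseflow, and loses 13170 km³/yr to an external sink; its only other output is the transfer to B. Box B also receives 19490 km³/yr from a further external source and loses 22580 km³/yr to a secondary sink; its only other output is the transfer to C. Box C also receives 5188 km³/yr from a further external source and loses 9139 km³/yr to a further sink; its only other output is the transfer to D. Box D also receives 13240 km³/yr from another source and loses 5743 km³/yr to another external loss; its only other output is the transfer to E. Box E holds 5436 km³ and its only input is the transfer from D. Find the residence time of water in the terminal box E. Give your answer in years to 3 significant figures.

0.202 yr

Box A: F(A→B) = (26040 + 13550) − 13170 = 26420 km³/yr.
Box B: F(B→C) = (26420 + 19490) − 22580 = 23330 km³/yr.
Box C: F(C→D) = (23330 + 5188) − 9139 = 19379 km³/yr.
Box D: F(D→E) = (19379 + 13240) − 5743 = 26876 km³/yr.
Box E throughput = its input = 26876 km³/yr; τ = 5436 / 26876 = 0.2023 yr.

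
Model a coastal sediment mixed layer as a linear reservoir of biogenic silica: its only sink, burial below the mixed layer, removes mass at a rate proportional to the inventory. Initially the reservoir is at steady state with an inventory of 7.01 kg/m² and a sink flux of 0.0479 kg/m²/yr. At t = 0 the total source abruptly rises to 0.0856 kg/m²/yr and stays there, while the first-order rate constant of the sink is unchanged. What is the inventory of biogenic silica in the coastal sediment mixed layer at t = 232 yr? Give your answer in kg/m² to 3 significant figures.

Residence time τ = M₀/F₀ = 146.3 yr. The eventual steady state is M_∞ = M₀·(F₁/F₀) = 7.01 × 0.0856/0.0479 = 12.527 kg/m².
The anomaly ΔM(t) = M(t) − M_∞ decays as ΔM₀·e^(−t/τ) with ΔM₀ = 7.01 − 12.527 = −5.517 kg/m².
At t = 232 yr, e^(−t/τ) = e^(−1.585) = 0.2049, so ΔM = −1.130 kg/m² and M = 12.527 − 1.130 = 11.397 kg/m².

11.4 kg/m²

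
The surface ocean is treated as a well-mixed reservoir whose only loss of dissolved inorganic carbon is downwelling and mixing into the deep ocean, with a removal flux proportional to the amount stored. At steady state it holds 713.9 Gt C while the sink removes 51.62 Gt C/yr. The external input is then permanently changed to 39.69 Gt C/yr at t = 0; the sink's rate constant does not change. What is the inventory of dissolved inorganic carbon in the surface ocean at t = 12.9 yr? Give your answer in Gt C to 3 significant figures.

The sink rate constant is k = F₀/M₀ = 51.62/713.9 = 0.07231 yr⁻¹.
Solving dM/dt = F₁ − kM with M(0) = M₀ gives M(t) = F₁/k + (M₀ − F₁/k)·e^(−kt).
F₁/k = 39.69/0.07231 = 548.91 Gt C; kt = 0.07231 × 12.9 = 0.9328, e^(−kt) = 0.3935.
M(12.9) = 548.91 + (713.9 − 548.91) × 0.3935 = 548.91 + 64.92 = 613.83 Gt C.

614 Gt C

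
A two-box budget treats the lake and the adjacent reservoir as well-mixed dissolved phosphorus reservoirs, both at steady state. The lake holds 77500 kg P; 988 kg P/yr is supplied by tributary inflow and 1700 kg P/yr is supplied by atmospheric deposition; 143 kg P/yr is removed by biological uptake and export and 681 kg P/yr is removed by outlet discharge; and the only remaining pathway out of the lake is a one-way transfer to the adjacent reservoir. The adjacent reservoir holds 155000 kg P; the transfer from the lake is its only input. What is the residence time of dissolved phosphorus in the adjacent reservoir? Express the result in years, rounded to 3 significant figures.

Balance the lake: ΣF_in = 988 + 1700 = 2688.0 kg P/yr.
Transfer to the adjacent reservoir = ΣF_in − (143 + 681) = 1864.0 kg P/yr.
At steady state the output of the adjacent reservoir equals its input, 1864.0 kg P/yr.
τ = M / F = 155000 / 1864.0 = 83.15 yr.

83.2 yr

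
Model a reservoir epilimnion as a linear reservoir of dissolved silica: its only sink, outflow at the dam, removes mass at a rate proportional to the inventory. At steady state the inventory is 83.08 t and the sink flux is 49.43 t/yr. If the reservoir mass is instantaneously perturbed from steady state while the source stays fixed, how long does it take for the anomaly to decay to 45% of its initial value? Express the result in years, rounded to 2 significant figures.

1.3 yr

For a linear reservoir the anomaly decays as exp(−t/τ) with τ = M/F = 83.08/49.43 = 1.681 yr.
exp(−t/τ) = 0.45 ⇒ t = −τ ln(0.45) = 1.681 × 0.7985 = 1.342 yr.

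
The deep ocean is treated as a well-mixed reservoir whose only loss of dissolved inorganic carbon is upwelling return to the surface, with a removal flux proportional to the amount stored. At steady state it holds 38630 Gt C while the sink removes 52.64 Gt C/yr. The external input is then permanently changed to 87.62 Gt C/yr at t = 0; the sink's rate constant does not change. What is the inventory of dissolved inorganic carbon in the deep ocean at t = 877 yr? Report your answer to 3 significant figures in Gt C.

56500 Gt C

The sink rate constant is k = F₀/M₀ = 52.64/38630 = 0.001363 yr⁻¹.
Solving dM/dt = F₁ − kM with M(0) = M₀ gives M(t) = F₁/k + (M₀ − F₁/k)·e^(−kt).
F₁/k = 87.62/0.001363 = 64300 Gt C; kt = 0.001363 × 877 = 1.195, e^(−kt) = 0.3027.
M(877) = 64300 + (38630 − 64300) × 0.3027 = 64300 − 7770 = 56530 Gt C.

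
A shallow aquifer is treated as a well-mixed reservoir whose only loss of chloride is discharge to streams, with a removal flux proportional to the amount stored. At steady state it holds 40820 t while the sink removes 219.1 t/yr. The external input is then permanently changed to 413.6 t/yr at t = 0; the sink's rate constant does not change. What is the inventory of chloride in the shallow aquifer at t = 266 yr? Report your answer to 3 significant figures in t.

68400 t

The sink rate constant is k = F₀/M₀ = 219.1/40820 = 0.005367 yr⁻¹.
Solving dM/dt = F₁ − kM with M(0) = M₀ gives M(t) = F₁/k + (M₀ − F₁/k)·e^(−kt).
F₁/k = 413.6/0.005367 = 77057 t; kt = 0.005367 × 266 = 1.428, e^(−kt) = 0.2398.
M(266) = 77057 + (40820 − 77057) × 0.2398 = 77057 − 8691 = 68365 t.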